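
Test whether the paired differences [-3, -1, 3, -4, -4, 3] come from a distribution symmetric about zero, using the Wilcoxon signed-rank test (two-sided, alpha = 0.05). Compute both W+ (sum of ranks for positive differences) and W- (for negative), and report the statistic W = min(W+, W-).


Step 1: Drop any zero differences (none here) and take |d_i|.
|d| = [3, 1, 3, 4, 4, 3]
Step 2: Midrank |d_i| (ties get averaged ranks).
ranks: |3|->3, |1|->1, |3|->3, |4|->5.5, |4|->5.5, |3|->3
Step 3: Attach original signs; sum ranks with positive sign and with negative sign.
W+ = 3 + 3 = 6
W- = 3 + 1 + 5.5 + 5.5 = 15
(Check: W+ + W- = 21 should equal n(n+1)/2 = 21.)
Step 4: Test statistic W = min(W+, W-) = 6.
Step 5: Ties in |d|, so use the tie-corrected normal approximation.
        E[W] = n(n+1)/4 = 6*7/4 = 10.5.
        Tie groups: |d|=3 (t=3), |d|=4 (t=2); sum(t^3 - t) = 30.
        Var[W] = n(n+1)(2n+1)/24 - sum(t^3-t)/48 = 546/24 - 30/48 = 22.125.
        z = (W - E[W]) / sqrt(Var[W]) = (6 - 10.5) / 4.7037 = -0.9567.
        Two-sided p = 2*Phi(z) = 0.338724.
Step 6: alpha = 0.05. fail to reject H0.

W+ = 6, W- = 15, W = min = 6, p = 0.338724, fail to reject H0.


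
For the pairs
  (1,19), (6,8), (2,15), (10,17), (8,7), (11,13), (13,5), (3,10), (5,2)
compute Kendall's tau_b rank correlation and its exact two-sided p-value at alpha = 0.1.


Step 1: Enumerate the 36 unordered pairs (i,j) with i<j and classify each by sign(x_j-x_i) * sign(y_j-y_i).
  (1,2):dx=+5,dy=-11->D; (1,3):dx=+1,dy=-4->D; (1,4):dx=+9,dy=-2->D; (1,5):dx=+7,dy=-12->D
  (1,6):dx=+10,dy=-6->D; (1,7):dx=+12,dy=-14->D; (1,8):dx=+2,dy=-9->D; (1,9):dx=+4,dy=-17->D
  (2,3):dx=-4,dy=+7->D; (2,4):dx=+4,dy=+9->C; (2,5):dx=+2,dy=-1->D; (2,6):dx=+5,dy=+5->C
  (2,7):dx=+7,dy=-3->D; (2,8):dx=-3,dy=+2->D; (2,9):dx=-1,dy=-6->C; (3,4):dx=+8,dy=+2->C
  (3,5):dx=+6,dy=-8->D; (3,6):dx=+9,dy=-2->D; (3,7):dx=+11,dy=-10->D; (3,8):dx=+1,dy=-5->D
  (3,9):dx=+3,dy=-13->D; (4,5):dx=-2,dy=-10->C; (4,6):dx=+1,dy=-4->D; (4,7):dx=+3,dy=-12->D
  (4,8):dx=-7,dy=-7->C; (4,9):dx=-5,dy=-15->C; (5,6):dx=+3,dy=+6->C; (5,7):dx=+5,dy=-2->D
  (5,8):dx=-5,dy=+3->D; (5,9):dx=-3,dy=-5->C; (6,7):dx=+2,dy=-8->D; (6,8):dx=-8,dy=-3->C
  (6,9):dx=-6,dy=-11->C; (7,8):dx=-10,dy=+5->D; (7,9):dx=-8,dy=-3->C; (8,9):dx=+2,dy=-8->D
Step 2: C = 12, D = 24, total pairs = 36.
Step 3: tau = (C - D)/(n(n-1)/2) = (12 - 24)/36 = -0.333333.
Step 4: Exact two-sided p-value (enumerate n! = 362880 permutations of y under H0): p = 0.259518.
Step 5: alpha = 0.1. fail to reject H0.

tau_b = -0.3333 (C=12, D=24), p = 0.259518, fail to reject H0.


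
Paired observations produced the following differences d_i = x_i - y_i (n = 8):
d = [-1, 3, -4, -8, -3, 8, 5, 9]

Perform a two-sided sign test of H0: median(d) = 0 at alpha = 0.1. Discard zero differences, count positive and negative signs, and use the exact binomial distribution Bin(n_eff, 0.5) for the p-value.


Step 1: Discard zero differences. Original n = 8; n_eff = number of nonzero differences = 8.
Nonzero differences (with sign): -1, +3, -4, -8, -3, +8, +5, +9
Step 2: Count signs: positive = 4, negative = 4.
Step 3: Under H0: P(positive) = 0.5, so the number of positives S ~ Bin(8, 0.5).
Step 4: Two-sided exact p-value = sum of Bin(8,0.5) probabilities at or below the observed probability = 1.000000.
Step 5: alpha = 0.1. fail to reject H0.

n_eff = 8, pos = 4, neg = 4, p = 1.000000, fail to reject H0.


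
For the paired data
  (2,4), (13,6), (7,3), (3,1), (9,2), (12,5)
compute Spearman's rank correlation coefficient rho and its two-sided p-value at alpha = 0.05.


Step 1: Rank x and y separately (midranks; no ties here).
rank(x): 2->1, 13->6, 7->3, 3->2, 9->4, 12->5
rank(y): 4->4, 6->6, 3->3, 1->1, 2->2, 5->5
Step 2: d_i = R_x(i) - R_y(i); compute d_i^2.
  (1-4)^2=9, (6-6)^2=0, (3-3)^2=0, (2-1)^2=1, (4-2)^2=4, (5-5)^2=0
sum(d^2) = 14.
Step 3: rho = 1 - 6*14 / (6*(6^2 - 1)) = 1 - 84/210 = 0.600000.
Step 4: Under H0, t = rho * sqrt((n-2)/(1-rho^2)) = 1.5000 ~ t(4).
Step 5: Two-sided p-value from the t-distribution with 4 df = 0.208000.
Step 6: alpha = 0.05. fail to reject H0.

rho = 0.6000, p = 0.208000, fail to reject H0 at alpha = 0.05.


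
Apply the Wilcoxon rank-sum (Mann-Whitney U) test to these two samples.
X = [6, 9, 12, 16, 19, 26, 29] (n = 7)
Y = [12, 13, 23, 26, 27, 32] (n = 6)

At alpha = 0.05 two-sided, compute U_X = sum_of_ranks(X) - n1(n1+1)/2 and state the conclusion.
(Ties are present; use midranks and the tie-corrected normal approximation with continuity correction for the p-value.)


Step 1: Combine and sort all 13 observations; assign midranks.
sorted (value, group): (6,X), (9,X), (12,X), (12,Y), (13,Y), (16,X), (19,X), (23,Y), (26,X), (26,Y), (27,Y), (29,X), (32,Y)
ranks: 6->1, 9->2, 12->3.5, 12->3.5, 13->5, 16->6, 19->7, 23->8, 26->9.5, 26->9.5, 27->11, 29->12, 32->13
Step 2: Rank sum for X: R1 = 1 + 2 + 3.5 + 6 + 7 + 9.5 + 12 = 41.
Step 3: U_X = R1 - n1(n1+1)/2 = 41 - 7*8/2 = 41 - 28 = 13.
       U_Y = n1*n2 - U_X = 42 - 13 = 29.
Step 4: Ties are present, so use the tie-corrected normal approximation (with continuity correction) for the p-value.
Step 5: p-value = 0.282651; compare to alpha = 0.05. fail to reject H0.

U_X = 13, p = 0.282651, fail to reject H0 at alpha = 0.05.


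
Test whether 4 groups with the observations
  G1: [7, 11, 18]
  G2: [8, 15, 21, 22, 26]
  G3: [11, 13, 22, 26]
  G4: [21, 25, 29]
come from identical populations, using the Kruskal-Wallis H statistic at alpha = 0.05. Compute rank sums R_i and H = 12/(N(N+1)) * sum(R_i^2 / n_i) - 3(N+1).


Step 1: Combine all N = 15 observations and assign midranks.
sorted (value, group, rank): (7,G1,1), (8,G2,2), (11,G1,3.5), (11,G3,3.5), (13,G3,5), (15,G2,6), (18,G1,7), (21,G2,8.5), (21,G4,8.5), (22,G2,10.5), (22,G3,10.5), (25,G4,12), (26,G2,13.5), (26,G3,13.5), (29,G4,15)
Step 2: Sum ranks within each group.
R_1 = 11.5 (n_1 = 3)
R_2 = 40.5 (n_2 = 5)
R_3 = 32.5 (n_3 = 4)
R_4 = 35.5 (n_4 = 3)
Step 3: H = 12/(N(N+1)) * sum(R_i^2/n_i) - 3(N+1)
     = 12/(15*16) * (11.5^2/3 + 40.5^2/5 + 32.5^2/4 + 35.5^2/3) - 3*16
     = 0.050000 * 1056.28 - 48
     = 4.813958.
Step 4: Ties present; correction factor C = 1 - 24/(15^3 - 15) = 0.992857. Corrected H = 4.813958 / 0.992857 = 4.848591.
Step 5: Under H0, H ~ chi^2(3); p-value = 0.183226.
Step 6: alpha = 0.05. fail to reject H0.

H = 4.8486, df = 3, p = 0.183226, fail to reject H0.


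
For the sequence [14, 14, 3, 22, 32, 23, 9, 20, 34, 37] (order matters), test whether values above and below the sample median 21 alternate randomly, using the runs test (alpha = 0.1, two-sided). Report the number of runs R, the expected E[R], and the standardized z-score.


Step 1: Compute median = 21; label A = above, B = below.
Labels in order: BBBAAABBAA  (n_A = 5, n_B = 5)
Step 2: Count runs R = 4.
Step 3: Under H0 (random ordering), E[R] = 2*n_A*n_B/(n_A+n_B) + 1 = 2*5*5/10 + 1 = 6.0000.
        Var[R] = 2*n_A*n_B*(2*n_A*n_B - n_A - n_B) / ((n_A+n_B)^2 * (n_A+n_B-1)) = 2000/900 = 2.2222.
        SD[R] = 1.4907.
Step 4: Continuity-corrected z = (R + 0.5 - E[R]) / SD[R] = (4 + 0.5 - 6.0000) / 1.4907 = -1.0062.
Step 5: Two-sided p-value via normal approximation = 2*(1 - Phi(|z|)) = 0.314305.
Step 6: alpha = 0.1. fail to reject H0.

R = 4, z = -1.0062, p = 0.314305, fail to reject H0.


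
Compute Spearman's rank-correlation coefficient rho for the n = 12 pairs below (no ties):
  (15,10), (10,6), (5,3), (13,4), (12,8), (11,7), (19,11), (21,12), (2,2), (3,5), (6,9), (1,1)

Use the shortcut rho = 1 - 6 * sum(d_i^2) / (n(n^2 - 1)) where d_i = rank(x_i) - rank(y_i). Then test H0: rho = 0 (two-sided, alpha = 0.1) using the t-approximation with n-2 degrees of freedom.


Step 1: Rank x and y separately (midranks; no ties here).
rank(x): 15->10, 10->6, 5->4, 13->9, 12->8, 11->7, 19->11, 21->12, 2->2, 3->3, 6->5, 1->1
rank(y): 10->10, 6->6, 3->3, 4->4, 8->8, 7->7, 11->11, 12->12, 2->2, 5->5, 9->9, 1->1
Step 2: d_i = R_x(i) - R_y(i); compute d_i^2.
  (10-10)^2=0, (6-6)^2=0, (4-3)^2=1, (9-4)^2=25, (8-8)^2=0, (7-7)^2=0, (11-11)^2=0, (12-12)^2=0, (2-2)^2=0, (3-5)^2=4, (5-9)^2=16, (1-1)^2=0
sum(d^2) = 46.
Step 3: rho = 1 - 6*46 / (12*(12^2 - 1)) = 1 - 276/1716 = 0.839161.
Step 4: Under H0, t = rho * sqrt((n-2)/(1-rho^2)) = 4.8791 ~ t(10).
Step 5: Two-sided p-value from the t-distribution with 10 df = 0.000643.
Step 6: alpha = 0.1. reject H0.

rho = 0.8392, p = 0.000643, reject H0 at alpha = 0.1.


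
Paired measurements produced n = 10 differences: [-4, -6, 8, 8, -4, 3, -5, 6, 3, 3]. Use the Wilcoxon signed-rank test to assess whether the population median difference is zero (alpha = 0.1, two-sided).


Step 1: Drop any zero differences (none here) and take |d_i|.
|d| = [4, 6, 8, 8, 4, 3, 5, 6, 3, 3]
Step 2: Midrank |d_i| (ties get averaged ranks).
ranks: |4|->4.5, |6|->7.5, |8|->9.5, |8|->9.5, |4|->4.5, |3|->2, |5|->6, |6|->7.5, |3|->2, |3|->2
Step 3: Attach original signs; sum ranks with positive sign and with negative sign.
W+ = 9.5 + 9.5 + 2 + 7.5 + 2 + 2 = 32.5
W- = 4.5 + 7.5 + 4.5 + 6 = 22.5
(Check: W+ + W- = 55 should equal n(n+1)/2 = 55.)
Step 4: Test statistic W = min(W+, W-) = 22.5.
Step 5: Ties in |d|, so use the tie-corrected normal approximation.
        E[W] = n(n+1)/4 = 10*11/4 = 27.5.
        Tie groups: |d|=3 (t=3), |d|=4 (t=2), |d|=6 (t=2), |d|=8 (t=2); sum(t^3 - t) = 42.
        Var[W] = n(n+1)(2n+1)/24 - sum(t^3-t)/48 = 2310/24 - 42/48 = 95.375.
        z = (W - E[W]) / sqrt(Var[W]) = (22.5 - 27.5) / 9.7660 = -0.5120.
        Two-sided p = 2*Phi(z) = 0.608665.
Step 6: alpha = 0.1. fail to reject H0.

W+ = 32.5, W- = 22.5, W = min = 22.5, p = 0.608665, fail to reject H0.


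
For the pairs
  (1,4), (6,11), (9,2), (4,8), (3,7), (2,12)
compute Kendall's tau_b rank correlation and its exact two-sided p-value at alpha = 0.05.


Step 1: Enumerate the 15 unordered pairs (i,j) with i<j and classify each by sign(x_j-x_i) * sign(y_j-y_i).
  (1,2):dx=+5,dy=+7->C; (1,3):dx=+8,dy=-2->D; (1,4):dx=+3,dy=+4->C; (1,5):dx=+2,dy=+3->C
  (1,6):dx=+1,dy=+8->C; (2,3):dx=+3,dy=-9->D; (2,4):dx=-2,dy=-3->C; (2,5):dx=-3,dy=-4->C
  (2,6):dx=-4,dy=+1->D; (3,4):dx=-5,dy=+6->D; (3,5):dx=-6,dy=+5->D; (3,6):dx=-7,dy=+10->D
  (4,5):dx=-1,dy=-1->C; (4,6):dx=-2,dy=+4->D; (5,6):dx=-1,dy=+5->D
Step 2: C = 7, D = 8, total pairs = 15.
Step 3: tau = (C - D)/(n(n-1)/2) = (7 - 8)/15 = -0.066667.
Step 4: Exact two-sided p-value (enumerate n! = 720 permutations of y under H0): p = 1.000000.
Step 5: alpha = 0.05. fail to reject H0.

tau_b = -0.0667 (C=7, D=8), p = 1.000000, fail to reject H0.


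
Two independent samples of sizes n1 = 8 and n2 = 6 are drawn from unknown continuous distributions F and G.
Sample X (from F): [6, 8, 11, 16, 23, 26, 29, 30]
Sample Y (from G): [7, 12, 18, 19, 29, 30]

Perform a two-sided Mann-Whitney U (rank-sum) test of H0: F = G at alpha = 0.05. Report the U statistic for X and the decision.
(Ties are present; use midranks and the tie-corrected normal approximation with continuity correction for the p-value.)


Step 1: Combine and sort all 14 observations; assign midranks.
sorted (value, group): (6,X), (7,Y), (8,X), (11,X), (12,Y), (16,X), (18,Y), (19,Y), (23,X), (26,X), (29,X), (29,Y), (30,X), (30,Y)
ranks: 6->1, 7->2, 8->3, 11->4, 12->5, 16->6, 18->7, 19->8, 23->9, 26->10, 29->11.5, 29->11.5, 30->13.5, 30->13.5
Step 2: Rank sum for X: R1 = 1 + 3 + 4 + 6 + 9 + 10 + 11.5 + 13.5 = 58.
Step 3: U_X = R1 - n1(n1+1)/2 = 58 - 8*9/2 = 58 - 36 = 22.
       U_Y = n1*n2 - U_X = 48 - 22 = 26.
Step 4: Ties are present, so use the tie-corrected normal approximation (with continuity correction) for the p-value.
Step 5: p-value = 0.846116; compare to alpha = 0.05. fail to reject H0.

U_X = 22, p = 0.846116, fail to reject H0 at alpha = 0.05.


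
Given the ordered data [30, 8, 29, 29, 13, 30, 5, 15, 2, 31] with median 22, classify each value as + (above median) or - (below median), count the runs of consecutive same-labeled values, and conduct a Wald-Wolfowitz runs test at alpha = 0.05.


Step 1: Compute median = 22; label A = above, B = below.
Labels in order: ABAABABBBA  (n_A = 5, n_B = 5)
Step 2: Count runs R = 7.
Step 3: Under H0 (random ordering), E[R] = 2*n_A*n_B/(n_A+n_B) + 1 = 2*5*5/10 + 1 = 6.0000.
        Var[R] = 2*n_A*n_B*(2*n_A*n_B - n_A - n_B) / ((n_A+n_B)^2 * (n_A+n_B-1)) = 2000/900 = 2.2222.
        SD[R] = 1.4907.
Step 4: Continuity-corrected z = (R - 0.5 - E[R]) / SD[R] = (7 - 0.5 - 6.0000) / 1.4907 = 0.3354.
Step 5: Two-sided p-value via normal approximation = 2*(1 - Phi(|z|)) = 0.737316.
Step 6: alpha = 0.05. fail to reject H0.

R = 7, z = 0.3354, p = 0.737316, fail to reject H0.


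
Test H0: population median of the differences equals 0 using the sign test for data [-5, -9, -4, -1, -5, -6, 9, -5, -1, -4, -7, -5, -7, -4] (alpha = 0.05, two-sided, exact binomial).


Step 1: Discard zero differences. Original n = 14; n_eff = number of nonzero differences = 14.
Nonzero differences (with sign): -5, -9, -4, -1, -5, -6, +9, -5, -1, -4, -7, -5, -7, -4
Step 2: Count signs: positive = 1, negative = 13.
Step 3: Under H0: P(positive) = 0.5, so the number of positives S ~ Bin(14, 0.5).
Step 4: Two-sided exact p-value = sum of Bin(14,0.5) probabilities at or below the observed probability = 0.001831.
Step 5: alpha = 0.05. reject H0.

n_eff = 14, pos = 1, neg = 13, p = 0.001831, reject H0.


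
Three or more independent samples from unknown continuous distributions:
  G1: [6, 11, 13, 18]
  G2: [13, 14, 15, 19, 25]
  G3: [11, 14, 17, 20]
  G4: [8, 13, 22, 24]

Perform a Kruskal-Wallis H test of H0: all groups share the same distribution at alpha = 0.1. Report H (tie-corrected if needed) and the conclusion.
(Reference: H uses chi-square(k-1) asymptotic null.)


Step 1: Combine all N = 17 observations and assign midranks.
sorted (value, group, rank): (6,G1,1), (8,G4,2), (11,G1,3.5), (11,G3,3.5), (13,G1,6), (13,G2,6), (13,G4,6), (14,G2,8.5), (14,G3,8.5), (15,G2,10), (17,G3,11), (18,G1,12), (19,G2,13), (20,G3,14), (22,G4,15), (24,G4,16), (25,G2,17)
Step 2: Sum ranks within each group.
R_1 = 22.5 (n_1 = 4)
R_2 = 54.5 (n_2 = 5)
R_3 = 37 (n_3 = 4)
R_4 = 39 (n_4 = 4)
Step 3: H = 12/(N(N+1)) * sum(R_i^2/n_i) - 3(N+1)
     = 12/(17*18) * (22.5^2/4 + 54.5^2/5 + 37^2/4 + 39^2/4) - 3*18
     = 0.039216 * 1443.11 - 54
     = 2.592647.
Step 4: Ties present; correction factor C = 1 - 36/(17^3 - 17) = 0.992647. Corrected H = 2.592647 / 0.992647 = 2.611852.
Step 5: Under H0, H ~ chi^2(3); p-value = 0.455416.
Step 6: alpha = 0.1. fail to reject H0.

H = 2.6119, df = 3, p = 0.455416, fail to reject H0.


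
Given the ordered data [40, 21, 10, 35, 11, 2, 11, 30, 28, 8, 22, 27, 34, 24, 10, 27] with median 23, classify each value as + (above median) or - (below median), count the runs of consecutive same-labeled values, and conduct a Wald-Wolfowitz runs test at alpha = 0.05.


Step 1: Compute median = 23; label A = above, B = below.
Labels in order: ABBABBBAABBAAABA  (n_A = 8, n_B = 8)
Step 2: Count runs R = 9.
Step 3: Under H0 (random ordering), E[R] = 2*n_A*n_B/(n_A+n_B) + 1 = 2*8*8/16 + 1 = 9.0000.
        Var[R] = 2*n_A*n_B*(2*n_A*n_B - n_A - n_B) / ((n_A+n_B)^2 * (n_A+n_B-1)) = 14336/3840 = 3.7333.
        SD[R] = 1.9322.
Step 4: R = E[R], so z = 0 with no continuity correction.
Step 5: Two-sided p-value via normal approximation = 2*(1 - Phi(|z|)) = 1.000000.
Step 6: alpha = 0.05. fail to reject H0.

R = 9, z = 0.0000, p = 1.000000, fail to reject H0.


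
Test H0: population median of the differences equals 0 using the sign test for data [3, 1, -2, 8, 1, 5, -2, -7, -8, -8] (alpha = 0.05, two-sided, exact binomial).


Step 1: Discard zero differences. Original n = 10; n_eff = number of nonzero differences = 10.
Nonzero differences (with sign): +3, +1, -2, +8, +1, +5, -2, -7, -8, -8
Step 2: Count signs: positive = 5, negative = 5.
Step 3: Under H0: P(positive) = 0.5, so the number of positives S ~ Bin(10, 0.5).
Step 4: Two-sided exact p-value = sum of Bin(10,0.5) probabilities at or below the observed probability = 1.000000.
Step 5: alpha = 0.05. fail to reject H0.

n_eff = 10, pos = 5, neg = 5, p = 1.000000, fail to reject H0.


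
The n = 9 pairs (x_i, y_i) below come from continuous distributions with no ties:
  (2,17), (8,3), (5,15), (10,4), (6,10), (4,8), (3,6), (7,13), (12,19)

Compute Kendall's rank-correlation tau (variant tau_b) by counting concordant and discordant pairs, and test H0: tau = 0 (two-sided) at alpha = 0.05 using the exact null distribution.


Step 1: Enumerate the 36 unordered pairs (i,j) with i<j and classify each by sign(x_j-x_i) * sign(y_j-y_i).
  (1,2):dx=+6,dy=-14->D; (1,3):dx=+3,dy=-2->D; (1,4):dx=+8,dy=-13->D; (1,5):dx=+4,dy=-7->D
  (1,6):dx=+2,dy=-9->D; (1,7):dx=+1,dy=-11->D; (1,8):dx=+5,dy=-4->D; (1,9):dx=+10,dy=+2->C
  (2,3):dx=-3,dy=+12->D; (2,4):dx=+2,dy=+1->C; (2,5):dx=-2,dy=+7->D; (2,6):dx=-4,dy=+5->D
  (2,7):dx=-5,dy=+3->D; (2,8):dx=-1,dy=+10->D; (2,9):dx=+4,dy=+16->C; (3,4):dx=+5,dy=-11->D
  (3,5):dx=+1,dy=-5->D; (3,6):dx=-1,dy=-7->C; (3,7):dx=-2,dy=-9->C; (3,8):dx=+2,dy=-2->D
  (3,9):dx=+7,dy=+4->C; (4,5):dx=-4,dy=+6->D; (4,6):dx=-6,dy=+4->D; (4,7):dx=-7,dy=+2->D
  (4,8):dx=-3,dy=+9->D; (4,9):dx=+2,dy=+15->C; (5,6):dx=-2,dy=-2->C; (5,7):dx=-3,dy=-4->C
  (5,8):dx=+1,dy=+3->C; (5,9):dx=+6,dy=+9->C; (6,7):dx=-1,dy=-2->C; (6,8):dx=+3,dy=+5->C
  (6,9):dx=+8,dy=+11->C; (7,8):dx=+4,dy=+7->C; (7,9):dx=+9,dy=+13->C; (8,9):dx=+5,dy=+6->C
Step 2: C = 17, D = 19, total pairs = 36.
Step 3: tau = (C - D)/(n(n-1)/2) = (17 - 19)/36 = -0.055556.
Step 4: Exact two-sided p-value (enumerate n! = 362880 permutations of y under H0): p = 0.919455.
Step 5: alpha = 0.05. fail to reject H0.

tau_b = -0.0556 (C=17, D=19), p = 0.919455, fail to reject H0.


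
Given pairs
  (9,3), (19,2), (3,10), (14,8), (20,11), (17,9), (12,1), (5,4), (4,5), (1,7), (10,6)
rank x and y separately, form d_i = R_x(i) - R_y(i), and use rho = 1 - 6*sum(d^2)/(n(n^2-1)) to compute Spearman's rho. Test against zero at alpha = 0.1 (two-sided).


Step 1: Rank x and y separately (midranks; no ties here).
rank(x): 9->5, 19->10, 3->2, 14->8, 20->11, 17->9, 12->7, 5->4, 4->3, 1->1, 10->6
rank(y): 3->3, 2->2, 10->10, 8->8, 11->11, 9->9, 1->1, 4->4, 5->5, 7->7, 6->6
Step 2: d_i = R_x(i) - R_y(i); compute d_i^2.
  (5-3)^2=4, (10-2)^2=64, (2-10)^2=64, (8-8)^2=0, (11-11)^2=0, (9-9)^2=0, (7-1)^2=36, (4-4)^2=0, (3-5)^2=4, (1-7)^2=36, (6-6)^2=0
sum(d^2) = 208.
Step 3: rho = 1 - 6*208 / (11*(11^2 - 1)) = 1 - 1248/1320 = 0.054545.
Step 4: Under H0, t = rho * sqrt((n-2)/(1-rho^2)) = 0.1639 ~ t(9).
Step 5: Two-sided p-value from the t-distribution with 9 df = 0.873447.
Step 6: alpha = 0.1. fail to reject H0.

rho = 0.0545, p = 0.873447, fail to reject H0 at alpha = 0.1.


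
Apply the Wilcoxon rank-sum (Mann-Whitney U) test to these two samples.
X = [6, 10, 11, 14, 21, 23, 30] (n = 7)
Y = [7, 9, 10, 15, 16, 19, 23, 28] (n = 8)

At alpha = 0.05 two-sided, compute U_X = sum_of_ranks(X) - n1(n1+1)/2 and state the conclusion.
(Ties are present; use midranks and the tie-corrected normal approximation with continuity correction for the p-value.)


Step 1: Combine and sort all 15 observations; assign midranks.
sorted (value, group): (6,X), (7,Y), (9,Y), (10,X), (10,Y), (11,X), (14,X), (15,Y), (16,Y), (19,Y), (21,X), (23,X), (23,Y), (28,Y), (30,X)
ranks: 6->1, 7->2, 9->3, 10->4.5, 10->4.5, 11->6, 14->7, 15->8, 16->9, 19->10, 21->11, 23->12.5, 23->12.5, 28->14, 30->15
Step 2: Rank sum for X: R1 = 1 + 4.5 + 6 + 7 + 11 + 12.5 + 15 = 57.
Step 3: U_X = R1 - n1(n1+1)/2 = 57 - 7*8/2 = 57 - 28 = 29.
       U_Y = n1*n2 - U_X = 56 - 29 = 27.
Step 4: Ties are present, so use the tie-corrected normal approximation (with continuity correction) for the p-value.
Step 5: p-value = 0.953775; compare to alpha = 0.05. fail to reject H0.

U_X = 29, p = 0.953775, fail to reject H0 at alpha = 0.05.


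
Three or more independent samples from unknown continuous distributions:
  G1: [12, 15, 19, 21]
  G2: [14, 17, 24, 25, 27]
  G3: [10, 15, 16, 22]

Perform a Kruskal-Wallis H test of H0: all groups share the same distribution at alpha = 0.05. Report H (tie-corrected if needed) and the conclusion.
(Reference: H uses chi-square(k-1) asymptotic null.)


Step 1: Combine all N = 13 observations and assign midranks.
sorted (value, group, rank): (10,G3,1), (12,G1,2), (14,G2,3), (15,G1,4.5), (15,G3,4.5), (16,G3,6), (17,G2,7), (19,G1,8), (21,G1,9), (22,G3,10), (24,G2,11), (25,G2,12), (27,G2,13)
Step 2: Sum ranks within each group.
R_1 = 23.5 (n_1 = 4)
R_2 = 46 (n_2 = 5)
R_3 = 21.5 (n_3 = 4)
Step 3: H = 12/(N(N+1)) * sum(R_i^2/n_i) - 3(N+1)
     = 12/(13*14) * (23.5^2/4 + 46^2/5 + 21.5^2/4) - 3*14
     = 0.065934 * 676.825 - 42
     = 2.625824.
Step 4: Ties present; correction factor C = 1 - 6/(13^3 - 13) = 0.997253. Corrected H = 2.625824 / 0.997253 = 2.633058.
Step 5: Under H0, H ~ chi^2(2); p-value = 0.268064.
Step 6: alpha = 0.05. fail to reject H0.

H = 2.6331, df = 2, p = 0.268064, fail to reject H0.


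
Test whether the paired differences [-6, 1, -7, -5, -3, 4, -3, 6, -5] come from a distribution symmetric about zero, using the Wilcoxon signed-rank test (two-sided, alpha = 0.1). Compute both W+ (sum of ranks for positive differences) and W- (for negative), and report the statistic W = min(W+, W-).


Step 1: Drop any zero differences (none here) and take |d_i|.
|d| = [6, 1, 7, 5, 3, 4, 3, 6, 5]
Step 2: Midrank |d_i| (ties get averaged ranks).
ranks: |6|->7.5, |1|->1, |7|->9, |5|->5.5, |3|->2.5, |4|->4, |3|->2.5, |6|->7.5, |5|->5.5
Step 3: Attach original signs; sum ranks with positive sign and with negative sign.
W+ = 1 + 4 + 7.5 = 12.5
W- = 7.5 + 9 + 5.5 + 2.5 + 2.5 + 5.5 = 32.5
(Check: W+ + W- = 45 should equal n(n+1)/2 = 45.)
Step 4: Test statistic W = min(W+, W-) = 12.5.
Step 5: Ties in |d|, so use the tie-corrected normal approximation.
        E[W] = n(n+1)/4 = 9*10/4 = 22.5.
        Tie groups: |d|=3 (t=2), |d|=5 (t=2), |d|=6 (t=2); sum(t^3 - t) = 18.
        Var[W] = n(n+1)(2n+1)/24 - sum(t^3-t)/48 = 1710/24 - 18/48 = 70.875.
        z = (W - E[W]) / sqrt(Var[W]) = (12.5 - 22.5) / 8.4187 = -1.1878.
        Two-sided p = 2*Phi(z) = 0.234901.
Step 6: alpha = 0.1. fail to reject H0.

W+ = 12.5, W- = 32.5, W = min = 12.5, p = 0.234901, fail to reject H0.


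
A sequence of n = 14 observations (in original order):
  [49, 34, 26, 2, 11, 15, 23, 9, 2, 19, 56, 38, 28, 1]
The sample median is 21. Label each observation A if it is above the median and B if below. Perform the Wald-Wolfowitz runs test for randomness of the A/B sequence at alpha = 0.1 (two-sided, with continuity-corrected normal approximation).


Step 1: Compute median = 21; label A = above, B = below.
Labels in order: AAABBBABBBAAAB  (n_A = 7, n_B = 7)
Step 2: Count runs R = 6.
Step 3: Under H0 (random ordering), E[R] = 2*n_A*n_B/(n_A+n_B) + 1 = 2*7*7/14 + 1 = 8.0000.
        Var[R] = 2*n_A*n_B*(2*n_A*n_B - n_A - n_B) / ((n_A+n_B)^2 * (n_A+n_B-1)) = 8232/2548 = 3.2308.
        SD[R] = 1.7974.
Step 4: Continuity-corrected z = (R + 0.5 - E[R]) / SD[R] = (6 + 0.5 - 8.0000) / 1.7974 = -0.8345.
Step 5: Two-sided p-value via normal approximation = 2*(1 - Phi(|z|)) = 0.403986.
Step 6: alpha = 0.1. fail to reject H0.

R = 6, z = -0.8345, p = 0.403986, fail to reject H0.


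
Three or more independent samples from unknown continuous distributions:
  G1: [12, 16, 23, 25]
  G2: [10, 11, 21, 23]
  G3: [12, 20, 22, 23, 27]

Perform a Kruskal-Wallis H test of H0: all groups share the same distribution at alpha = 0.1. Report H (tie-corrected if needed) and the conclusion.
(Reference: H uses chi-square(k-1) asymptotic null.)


Step 1: Combine all N = 13 observations and assign midranks.
sorted (value, group, rank): (10,G2,1), (11,G2,2), (12,G1,3.5), (12,G3,3.5), (16,G1,5), (20,G3,6), (21,G2,7), (22,G3,8), (23,G1,10), (23,G2,10), (23,G3,10), (25,G1,12), (27,G3,13)
Step 2: Sum ranks within each group.
R_1 = 30.5 (n_1 = 4)
R_2 = 20 (n_2 = 4)
R_3 = 40.5 (n_3 = 5)
Step 3: H = 12/(N(N+1)) * sum(R_i^2/n_i) - 3(N+1)
     = 12/(13*14) * (30.5^2/4 + 20^2/4 + 40.5^2/5) - 3*14
     = 0.065934 * 660.612 - 42
     = 1.556868.
Step 4: Ties present; correction factor C = 1 - 30/(13^3 - 13) = 0.986264. Corrected H = 1.556868 / 0.986264 = 1.578552.
Step 5: Under H0, H ~ chi^2(2); p-value = 0.454174.
Step 6: alpha = 0.1. fail to reject H0.

H = 1.5786, df = 2, p = 0.454174, fail to reject H0.


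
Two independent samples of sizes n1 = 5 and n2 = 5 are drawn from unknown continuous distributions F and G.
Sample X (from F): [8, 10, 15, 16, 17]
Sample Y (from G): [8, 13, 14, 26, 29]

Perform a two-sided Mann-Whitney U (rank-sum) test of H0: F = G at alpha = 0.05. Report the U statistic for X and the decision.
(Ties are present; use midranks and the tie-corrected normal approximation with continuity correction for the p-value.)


Step 1: Combine and sort all 10 observations; assign midranks.
sorted (value, group): (8,X), (8,Y), (10,X), (13,Y), (14,Y), (15,X), (16,X), (17,X), (26,Y), (29,Y)
ranks: 8->1.5, 8->1.5, 10->3, 13->4, 14->5, 15->6, 16->7, 17->8, 26->9, 29->10
Step 2: Rank sum for X: R1 = 1.5 + 3 + 6 + 7 + 8 = 25.5.
Step 3: U_X = R1 - n1(n1+1)/2 = 25.5 - 5*6/2 = 25.5 - 15 = 10.5.
       U_Y = n1*n2 - U_X = 25 - 10.5 = 14.5.
Step 4: Ties are present, so use the tie-corrected normal approximation (with continuity correction) for the p-value.
Step 5: p-value = 0.753298; compare to alpha = 0.05. fail to reject H0.

U_X = 10.5, p = 0.753298, fail to reject H0 at alpha = 0.05.


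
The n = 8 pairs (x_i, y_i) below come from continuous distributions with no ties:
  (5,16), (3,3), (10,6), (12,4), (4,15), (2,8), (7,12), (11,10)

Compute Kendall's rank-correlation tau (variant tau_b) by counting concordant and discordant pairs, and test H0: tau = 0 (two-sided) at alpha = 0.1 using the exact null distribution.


Step 1: Enumerate the 28 unordered pairs (i,j) with i<j and classify each by sign(x_j-x_i) * sign(y_j-y_i).
  (1,2):dx=-2,dy=-13->C; (1,3):dx=+5,dy=-10->D; (1,4):dx=+7,dy=-12->D; (1,5):dx=-1,dy=-1->C
  (1,6):dx=-3,dy=-8->C; (1,7):dx=+2,dy=-4->D; (1,8):dx=+6,dy=-6->D; (2,3):dx=+7,dy=+3->C
  (2,4):dx=+9,dy=+1->C; (2,5):dx=+1,dy=+12->C; (2,6):dx=-1,dy=+5->D; (2,7):dx=+4,dy=+9->C
  (2,8):dx=+8,dy=+7->C; (3,4):dx=+2,dy=-2->D; (3,5):dx=-6,dy=+9->D; (3,6):dx=-8,dy=+2->D
  (3,7):dx=-3,dy=+6->D; (3,8):dx=+1,dy=+4->C; (4,5):dx=-8,dy=+11->D; (4,6):dx=-10,dy=+4->D
  (4,7):dx=-5,dy=+8->D; (4,8):dx=-1,dy=+6->D; (5,6):dx=-2,dy=-7->C; (5,7):dx=+3,dy=-3->D
  (5,8):dx=+7,dy=-5->D; (6,7):dx=+5,dy=+4->C; (6,8):dx=+9,dy=+2->C; (7,8):dx=+4,dy=-2->D
Step 2: C = 12, D = 16, total pairs = 28.
Step 3: tau = (C - D)/(n(n-1)/2) = (12 - 16)/28 = -0.142857.
Step 4: Exact two-sided p-value (enumerate n! = 40320 permutations of y under H0): p = 0.719544.
Step 5: alpha = 0.1. fail to reject H0.

tau_b = -0.1429 (C=12, D=16), p = 0.719544, fail to reject H0.


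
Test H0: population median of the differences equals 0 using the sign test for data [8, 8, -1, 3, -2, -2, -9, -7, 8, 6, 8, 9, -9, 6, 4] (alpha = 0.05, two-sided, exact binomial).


Step 1: Discard zero differences. Original n = 15; n_eff = number of nonzero differences = 15.
Nonzero differences (with sign): +8, +8, -1, +3, -2, -2, -9, -7, +8, +6, +8, +9, -9, +6, +4
Step 2: Count signs: positive = 9, negative = 6.
Step 3: Under H0: P(positive) = 0.5, so the number of positives S ~ Bin(15, 0.5).
Step 4: Two-sided exact p-value = sum of Bin(15,0.5) probabilities at or below the observed probability = 0.607239.
Step 5: alpha = 0.05. fail to reject H0.

n_eff = 15, pos = 9, neg = 6, p = 0.607239, fail to reject H0.


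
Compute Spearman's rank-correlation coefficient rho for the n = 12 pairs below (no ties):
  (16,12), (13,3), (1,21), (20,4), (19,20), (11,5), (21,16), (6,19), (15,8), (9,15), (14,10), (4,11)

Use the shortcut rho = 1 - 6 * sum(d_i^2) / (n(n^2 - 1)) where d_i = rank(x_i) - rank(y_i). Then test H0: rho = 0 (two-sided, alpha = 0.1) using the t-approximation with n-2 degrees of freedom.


Step 1: Rank x and y separately (midranks; no ties here).
rank(x): 16->9, 13->6, 1->1, 20->11, 19->10, 11->5, 21->12, 6->3, 15->8, 9->4, 14->7, 4->2
rank(y): 12->7, 3->1, 21->12, 4->2, 20->11, 5->3, 16->9, 19->10, 8->4, 15->8, 10->5, 11->6
Step 2: d_i = R_x(i) - R_y(i); compute d_i^2.
  (9-7)^2=4, (6-1)^2=25, (1-12)^2=121, (11-2)^2=81, (10-11)^2=1, (5-3)^2=4, (12-9)^2=9, (3-10)^2=49, (8-4)^2=16, (4-8)^2=16, (7-5)^2=4, (2-6)^2=16
sum(d^2) = 346.
Step 3: rho = 1 - 6*346 / (12*(12^2 - 1)) = 1 - 2076/1716 = -0.209790.
Step 4: Under H0, t = rho * sqrt((n-2)/(1-rho^2)) = -0.6785 ~ t(10).
Step 5: Two-sided p-value from the t-distribution with 10 df = 0.512841.
Step 6: alpha = 0.1. fail to reject H0.

rho = -0.2098, p = 0.512841, fail to reject H0 at alpha = 0.1.


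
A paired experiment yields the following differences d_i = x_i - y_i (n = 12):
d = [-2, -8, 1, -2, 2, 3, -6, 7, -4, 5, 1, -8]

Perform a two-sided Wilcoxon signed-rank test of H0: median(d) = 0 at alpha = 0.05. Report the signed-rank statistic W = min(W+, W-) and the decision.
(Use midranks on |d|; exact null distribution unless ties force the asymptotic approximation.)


Step 1: Drop any zero differences (none here) and take |d_i|.
|d| = [2, 8, 1, 2, 2, 3, 6, 7, 4, 5, 1, 8]
Step 2: Midrank |d_i| (ties get averaged ranks).
ranks: |2|->4, |8|->11.5, |1|->1.5, |2|->4, |2|->4, |3|->6, |6|->9, |7|->10, |4|->7, |5|->8, |1|->1.5, |8|->11.5
Step 3: Attach original signs; sum ranks with positive sign and with negative sign.
W+ = 1.5 + 4 + 6 + 10 + 8 + 1.5 = 31
W- = 4 + 11.5 + 4 + 9 + 7 + 11.5 = 47
(Check: W+ + W- = 78 should equal n(n+1)/2 = 78.)
Step 4: Test statistic W = min(W+, W-) = 31.
Step 5: Ties in |d|, so use the tie-corrected normal approximation.
        E[W] = n(n+1)/4 = 12*13/4 = 39.
        Tie groups: |d|=1 (t=2), |d|=2 (t=3), |d|=8 (t=2); sum(t^3 - t) = 36.
        Var[W] = n(n+1)(2n+1)/24 - sum(t^3-t)/48 = 3900/24 - 36/48 = 161.75.
        z = (W - E[W]) / sqrt(Var[W]) = (31 - 39) / 12.7181 = -0.6290.
        Two-sided p = 2*Phi(z) = 0.529333.
Step 6: alpha = 0.05. fail to reject H0.

W+ = 31, W- = 47, W = min = 31, p = 0.529333, fail to reject H0.


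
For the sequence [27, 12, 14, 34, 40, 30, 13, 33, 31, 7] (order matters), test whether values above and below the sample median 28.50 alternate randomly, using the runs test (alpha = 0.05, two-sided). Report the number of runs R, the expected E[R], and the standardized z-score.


Step 1: Compute median = 28.50; label A = above, B = below.
Labels in order: BBBAAABAAB  (n_A = 5, n_B = 5)
Step 2: Count runs R = 5.
Step 3: Under H0 (random ordering), E[R] = 2*n_A*n_B/(n_A+n_B) + 1 = 2*5*5/10 + 1 = 6.0000.
        Var[R] = 2*n_A*n_B*(2*n_A*n_B - n_A - n_B) / ((n_A+n_B)^2 * (n_A+n_B-1)) = 2000/900 = 2.2222.
        SD[R] = 1.4907.
Step 4: Continuity-corrected z = (R + 0.5 - E[R]) / SD[R] = (5 + 0.5 - 6.0000) / 1.4907 = -0.3354.
Step 5: Two-sided p-value via normal approximation = 2*(1 - Phi(|z|)) = 0.737316.
Step 6: alpha = 0.05. fail to reject H0.

R = 5, z = -0.3354, p = 0.737316, fail to reject H0.


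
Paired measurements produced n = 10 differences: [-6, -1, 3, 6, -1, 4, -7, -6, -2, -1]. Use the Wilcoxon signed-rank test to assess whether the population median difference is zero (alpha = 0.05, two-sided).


Step 1: Drop any zero differences (none here) and take |d_i|.
|d| = [6, 1, 3, 6, 1, 4, 7, 6, 2, 1]
Step 2: Midrank |d_i| (ties get averaged ranks).
ranks: |6|->8, |1|->2, |3|->5, |6|->8, |1|->2, |4|->6, |7|->10, |6|->8, |2|->4, |1|->2
Step 3: Attach original signs; sum ranks with positive sign and with negative sign.
W+ = 5 + 8 + 6 = 19
W- = 8 + 2 + 2 + 10 + 8 + 4 + 2 = 36
(Check: W+ + W- = 55 should equal n(n+1)/2 = 55.)
Step 4: Test statistic W = min(W+, W-) = 19.
Step 5: Ties in |d|, so use the tie-corrected normal approximation.
        E[W] = n(n+1)/4 = 10*11/4 = 27.5.
        Tie groups: |d|=1 (t=3), |d|=6 (t=3); sum(t^3 - t) = 48.
        Var[W] = n(n+1)(2n+1)/24 - sum(t^3-t)/48 = 2310/24 - 48/48 = 95.25.
        z = (W - E[W]) / sqrt(Var[W]) = (19 - 27.5) / 9.7596 = -0.8709.
        Two-sided p = 2*Phi(z) = 0.383789.
Step 6: alpha = 0.05. fail to reject H0.

W+ = 19, W- = 36, W = min = 19, p = 0.383789, fail to reject H0.


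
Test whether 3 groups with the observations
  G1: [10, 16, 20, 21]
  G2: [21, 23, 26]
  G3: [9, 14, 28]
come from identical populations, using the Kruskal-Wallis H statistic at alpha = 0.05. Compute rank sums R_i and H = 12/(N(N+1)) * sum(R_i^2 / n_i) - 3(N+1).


Step 1: Combine all N = 10 observations and assign midranks.
sorted (value, group, rank): (9,G3,1), (10,G1,2), (14,G3,3), (16,G1,4), (20,G1,5), (21,G1,6.5), (21,G2,6.5), (23,G2,8), (26,G2,9), (28,G3,10)
Step 2: Sum ranks within each group.
R_1 = 17.5 (n_1 = 4)
R_2 = 23.5 (n_2 = 3)
R_3 = 14 (n_3 = 3)
Step 3: H = 12/(N(N+1)) * sum(R_i^2/n_i) - 3(N+1)
     = 12/(10*11) * (17.5^2/4 + 23.5^2/3 + 14^2/3) - 3*11
     = 0.109091 * 325.979 - 33
     = 2.561364.
Step 4: Ties present; correction factor C = 1 - 6/(10^3 - 10) = 0.993939. Corrected H = 2.561364 / 0.993939 = 2.576982.
Step 5: Under H0, H ~ chi^2(2); p-value = 0.275687.
Step 6: alpha = 0.05. fail to reject H0.

H = 2.5770, df = 2, p = 0.275687, fail to reject H0.


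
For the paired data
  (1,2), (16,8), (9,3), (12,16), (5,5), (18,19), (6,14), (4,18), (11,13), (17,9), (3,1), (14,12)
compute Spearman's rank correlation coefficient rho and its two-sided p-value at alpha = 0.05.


Step 1: Rank x and y separately (midranks; no ties here).
rank(x): 1->1, 16->10, 9->6, 12->8, 5->4, 18->12, 6->5, 4->3, 11->7, 17->11, 3->2, 14->9
rank(y): 2->2, 8->5, 3->3, 16->10, 5->4, 19->12, 14->9, 18->11, 13->8, 9->6, 1->1, 12->7
Step 2: d_i = R_x(i) - R_y(i); compute d_i^2.
  (1-2)^2=1, (10-5)^2=25, (6-3)^2=9, (8-10)^2=4, (4-4)^2=0, (12-12)^2=0, (5-9)^2=16, (3-11)^2=64, (7-8)^2=1, (11-6)^2=25, (2-1)^2=1, (9-7)^2=4
sum(d^2) = 150.
Step 3: rho = 1 - 6*150 / (12*(12^2 - 1)) = 1 - 900/1716 = 0.475524.
Step 4: Under H0, t = rho * sqrt((n-2)/(1-rho^2)) = 1.7094 ~ t(10).
Step 5: Two-sided p-value from the t-distribution with 10 df = 0.118176.
Step 6: alpha = 0.05. fail to reject H0.

rho = 0.4755, p = 0.118176, fail to reject H0 at alpha = 0.05.


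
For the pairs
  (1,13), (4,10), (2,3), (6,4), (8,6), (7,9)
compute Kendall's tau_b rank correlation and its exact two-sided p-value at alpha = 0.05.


Step 1: Enumerate the 15 unordered pairs (i,j) with i<j and classify each by sign(x_j-x_i) * sign(y_j-y_i).
  (1,2):dx=+3,dy=-3->D; (1,3):dx=+1,dy=-10->D; (1,4):dx=+5,dy=-9->D; (1,5):dx=+7,dy=-7->D
  (1,6):dx=+6,dy=-4->D; (2,3):dx=-2,dy=-7->C; (2,4):dx=+2,dy=-6->D; (2,5):dx=+4,dy=-4->D
  (2,6):dx=+3,dy=-1->D; (3,4):dx=+4,dy=+1->C; (3,5):dx=+6,dy=+3->C; (3,6):dx=+5,dy=+6->C
  (4,5):dx=+2,dy=+2->C; (4,6):dx=+1,dy=+5->C; (5,6):dx=-1,dy=+3->D
Step 2: C = 6, D = 9, total pairs = 15.
Step 3: tau = (C - D)/(n(n-1)/2) = (6 - 9)/15 = -0.200000.
Step 4: Exact two-sided p-value (enumerate n! = 720 permutations of y under H0): p = 0.719444.
Step 5: alpha = 0.05. fail to reject H0.

tau_b = -0.2000 (C=6, D=9), p = 0.719444, fail to reject H0.


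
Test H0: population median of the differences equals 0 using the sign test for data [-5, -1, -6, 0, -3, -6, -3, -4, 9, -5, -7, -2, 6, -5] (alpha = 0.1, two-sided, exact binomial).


Step 1: Discard zero differences. Original n = 14; n_eff = number of nonzero differences = 13.
Nonzero differences (with sign): -5, -1, -6, -3, -6, -3, -4, +9, -5, -7, -2, +6, -5
Step 2: Count signs: positive = 2, negative = 11.
Step 3: Under H0: P(positive) = 0.5, so the number of positives S ~ Bin(13, 0.5).
Step 4: Two-sided exact p-value = sum of Bin(13,0.5) probabilities at or below the observed probability = 0.022461.
Step 5: alpha = 0.1. reject H0.

n_eff = 13, pos = 2, neg = 11, p = 0.022461, reject H0.


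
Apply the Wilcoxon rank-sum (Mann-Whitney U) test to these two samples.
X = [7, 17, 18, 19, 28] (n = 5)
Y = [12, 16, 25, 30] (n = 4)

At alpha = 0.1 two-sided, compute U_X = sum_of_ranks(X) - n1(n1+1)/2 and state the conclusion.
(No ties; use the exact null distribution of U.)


Step 1: Combine and sort all 9 observations; assign midranks.
sorted (value, group): (7,X), (12,Y), (16,Y), (17,X), (18,X), (19,X), (25,Y), (28,X), (30,Y)
ranks: 7->1, 12->2, 16->3, 17->4, 18->5, 19->6, 25->7, 28->8, 30->9
Step 2: Rank sum for X: R1 = 1 + 4 + 5 + 6 + 8 = 24.
Step 3: U_X = R1 - n1(n1+1)/2 = 24 - 5*6/2 = 24 - 15 = 9.
       U_Y = n1*n2 - U_X = 20 - 9 = 11.
Step 4: No ties, so the exact null distribution of U (based on enumerating the C(9,5) = 126 equally likely rank assignments) gives the two-sided p-value.
Step 5: p-value = 0.904762; compare to alpha = 0.1. fail to reject H0.

U_X = 9, p = 0.904762, fail to reject H0 at alpha = 0.1.


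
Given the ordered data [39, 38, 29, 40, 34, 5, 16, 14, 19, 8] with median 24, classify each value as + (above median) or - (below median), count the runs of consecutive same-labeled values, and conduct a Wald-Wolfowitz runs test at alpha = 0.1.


Step 1: Compute median = 24; label A = above, B = below.
Labels in order: AAAAABBBBB  (n_A = 5, n_B = 5)
Step 2: Count runs R = 2.
Step 3: Under H0 (random ordering), E[R] = 2*n_A*n_B/(n_A+n_B) + 1 = 2*5*5/10 + 1 = 6.0000.
        Var[R] = 2*n_A*n_B*(2*n_A*n_B - n_A - n_B) / ((n_A+n_B)^2 * (n_A+n_B-1)) = 2000/900 = 2.2222.
        SD[R] = 1.4907.
Step 4: Continuity-corrected z = (R + 0.5 - E[R]) / SD[R] = (2 + 0.5 - 6.0000) / 1.4907 = -2.3479.
Step 5: Two-sided p-value via normal approximation = 2*(1 - Phi(|z|)) = 0.018881.
Step 6: alpha = 0.1. reject H0.

R = 2, z = -2.3479, p = 0.018881, reject H0.


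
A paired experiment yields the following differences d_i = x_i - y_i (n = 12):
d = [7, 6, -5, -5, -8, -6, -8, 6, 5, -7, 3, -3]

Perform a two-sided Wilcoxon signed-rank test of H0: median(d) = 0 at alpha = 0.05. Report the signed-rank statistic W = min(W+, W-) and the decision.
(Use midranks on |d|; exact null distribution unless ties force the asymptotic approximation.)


Step 1: Drop any zero differences (none here) and take |d_i|.
|d| = [7, 6, 5, 5, 8, 6, 8, 6, 5, 7, 3, 3]
Step 2: Midrank |d_i| (ties get averaged ranks).
ranks: |7|->9.5, |6|->7, |5|->4, |5|->4, |8|->11.5, |6|->7, |8|->11.5, |6|->7, |5|->4, |7|->9.5, |3|->1.5, |3|->1.5
Step 3: Attach original signs; sum ranks with positive sign and with negative sign.
W+ = 9.5 + 7 + 7 + 4 + 1.5 = 29
W- = 4 + 4 + 11.5 + 7 + 11.5 + 9.5 + 1.5 = 49
(Check: W+ + W- = 78 should equal n(n+1)/2 = 78.)
Step 4: Test statistic W = min(W+, W-) = 29.
Step 5: Ties in |d|, so use the tie-corrected normal approximation.
        E[W] = n(n+1)/4 = 12*13/4 = 39.
        Tie groups: |d|=3 (t=2), |d|=5 (t=3), |d|=6 (t=3), |d|=7 (t=2), |d|=8 (t=2); sum(t^3 - t) = 66.
        Var[W] = n(n+1)(2n+1)/24 - sum(t^3-t)/48 = 3900/24 - 66/48 = 161.125.
        z = (W - E[W]) / sqrt(Var[W]) = (29 - 39) / 12.6935 = -0.7878.
        Two-sided p = 2*Phi(z) = 0.430811.
Step 6: alpha = 0.05. fail to reject H0.

W+ = 29, W- = 49, W = min = 29, p = 0.430811, fail to reject H0.


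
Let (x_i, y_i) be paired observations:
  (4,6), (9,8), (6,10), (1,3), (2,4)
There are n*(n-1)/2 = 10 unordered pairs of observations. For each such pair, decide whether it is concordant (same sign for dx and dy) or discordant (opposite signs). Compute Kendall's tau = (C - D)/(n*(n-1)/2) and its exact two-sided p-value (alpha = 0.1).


Step 1: Enumerate the 10 unordered pairs (i,j) with i<j and classify each by sign(x_j-x_i) * sign(y_j-y_i).
  (1,2):dx=+5,dy=+2->C; (1,3):dx=+2,dy=+4->C; (1,4):dx=-3,dy=-3->C; (1,5):dx=-2,dy=-2->C
  (2,3):dx=-3,dy=+2->D; (2,4):dx=-8,dy=-5->C; (2,5):dx=-7,dy=-4->C; (3,4):dx=-5,dy=-7->C
  (3,5):dx=-4,dy=-6->C; (4,5):dx=+1,dy=+1->C
Step 2: C = 9, D = 1, total pairs = 10.
Step 3: tau = (C - D)/(n(n-1)/2) = (9 - 1)/10 = 0.800000.
Step 4: Exact two-sided p-value (enumerate n! = 120 permutations of y under H0): p = 0.083333.
Step 5: alpha = 0.1. reject H0.

tau_b = 0.8000 (C=9, D=1), p = 0.083333, reject H0.


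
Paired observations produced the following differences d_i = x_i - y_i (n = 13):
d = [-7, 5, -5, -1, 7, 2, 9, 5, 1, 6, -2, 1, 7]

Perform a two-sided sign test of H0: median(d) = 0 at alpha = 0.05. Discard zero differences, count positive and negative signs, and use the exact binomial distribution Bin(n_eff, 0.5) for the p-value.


Step 1: Discard zero differences. Original n = 13; n_eff = number of nonzero differences = 13.
Nonzero differences (with sign): -7, +5, -5, -1, +7, +2, +9, +5, +1, +6, -2, +1, +7
Step 2: Count signs: positive = 9, negative = 4.
Step 3: Under H0: P(positive) = 0.5, so the number of positives S ~ Bin(13, 0.5).
Step 4: Two-sided exact p-value = sum of Bin(13,0.5) probabilities at or below the observed probability = 0.266846.
Step 5: alpha = 0.05. fail to reject H0.

n_eff = 13, pos = 9, neg = 4, p = 0.266846, fail to reject H0.
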